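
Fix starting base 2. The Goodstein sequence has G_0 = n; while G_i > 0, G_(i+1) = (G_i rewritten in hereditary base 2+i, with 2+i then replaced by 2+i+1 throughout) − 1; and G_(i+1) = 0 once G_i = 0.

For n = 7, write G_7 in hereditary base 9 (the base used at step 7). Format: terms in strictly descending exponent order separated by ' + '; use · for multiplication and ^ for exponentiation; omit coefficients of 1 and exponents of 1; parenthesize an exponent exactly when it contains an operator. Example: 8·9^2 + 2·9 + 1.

step 0: 7 = 2^2 + 2 + 1; sub 3 for 2: 3^3 + 3 + 1; = 31; G_1 = 31−1 = 30
step 1: 30 = 3^3 + 3; sub 4 for 3: 4^4 + 4; = 260; G_2 = 260−1 = 259
step 2: 259 = 4^4 + 3; sub 5 for 4: 5^5 + 3; = 3128; G_3 = 3128−1 = 3127
step 3: 3127 = 5^5 + 2; sub 6 for 5: 6^6 + 2; = 46658; G_4 = 46658−1 = 46657
step 4: 46657 = 6^6 + 1; sub 7 for 6: 7^7 + 1; = 823544; G_5 = 823544−1 = 823543
step 5: 823543 = 7^7; sub 8 for 7: 8^8; = 16777216; G_6 = 16777216−1 = 16777215
step 6: 16777215 = 7·8^7 + 7·8^6 + 7·8^5 + 7·8^4 + 7·8^3 + 7·8^2 + 7·8 + 7; sub 9 for 8: 7·9^7 + 7·9^6 + 7·9^5 + 7·9^4 + 7·9^3 + 7·9^2 + 7·9 + 7; = 37665880; G_7 = 37665880−1 = 37665879
step 7: 37665879 = 7·9^7 + 7·9^6 + 7·9^5 + 7·9^4 + 7·9^3 + 7·9^2 + 7·9 + 6; sub 10 for 9: 7·10^7 + 7·10^6 + 7·10^5 + 7·10^4 + 7·10^3 + 7·10^2 + 7·10 + 6; = 77777776; G_8 = 77777776−1 = 77777775

7·9^7 + 7·9^6 + 7·9^5 + 7·9^4 + 7·9^3 + 7·9^2 + 7·9 + 6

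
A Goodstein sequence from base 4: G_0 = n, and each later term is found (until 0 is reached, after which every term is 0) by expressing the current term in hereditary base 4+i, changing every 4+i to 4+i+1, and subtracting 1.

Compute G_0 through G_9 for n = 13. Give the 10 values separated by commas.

step 0: 13 = 3·4 + 1; sub 5 for 4: 3·5 + 1; = 16; G_1 = 16−1 = 15
step 1: 15 = 3·5; sub 6 for 5: 3·6; = 18; G_2 = 18−1 = 17
step 2: 17 = 2·6 + 5; sub 7 for 6: 2·7 + 5; = 19; G_3 = 19−1 = 18
step 3: 18 = 2·7 + 4; sub 8 for 7: 2·8 + 4; = 20; G_4 = 20−1 = 19
step 4: 19 = 2·8 + 3; sub 9 for 8: 2·9 + 3; = 21; G_5 = 21−1 = 20
step 5: 20 = 2·9 + 2; sub 10 for 9: 2·10 + 2; = 22; G_6 = 22−1 = 21
step 6: 21 = 2·10 + 1; sub 11 for 10: 2·11 + 1; = 23; G_7 = 23−1 = 22
step 7: 22 = 2·11; sub 12 for 11: 2·12; = 24; G_8 = 24−1 = 23
step 8: 23 = 12 + 11; sub 13 for 12: 13 + 11; = 24; G_9 = 24−1 = 23

13, 15, 17, 18, 19, 20, 21, 22, 23, 23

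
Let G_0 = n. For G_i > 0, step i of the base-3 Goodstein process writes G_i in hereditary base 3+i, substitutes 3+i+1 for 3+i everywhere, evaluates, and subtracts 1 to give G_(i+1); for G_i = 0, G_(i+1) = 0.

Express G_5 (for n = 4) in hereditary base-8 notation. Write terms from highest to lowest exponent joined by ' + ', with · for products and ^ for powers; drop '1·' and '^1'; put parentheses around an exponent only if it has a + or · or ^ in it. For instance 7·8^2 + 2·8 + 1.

1

G_0=4  [base 3] 3 + 1  →[3↦4]→  4 + 1 = 5  −1 ⇒ G_1=4
G_1=4  [base 4] 4  →[4↦5]→  5 = 5  −1 ⇒ G_2=4
G_2=4  [base 5] 4  →[5↦6]→  4 = 4  −1 ⇒ G_3=3
G_3=3  [base 6] 3  →[6↦7]→  3 = 3  −1 ⇒ G_4=2
G_4=2  [base 7] 2  →[7↦8]→  2 = 2  −1 ⇒ G_5=1
G_5=1  [base 8] 1  →[8↦9]→  1 = 1  −1 ⇒ G_6=0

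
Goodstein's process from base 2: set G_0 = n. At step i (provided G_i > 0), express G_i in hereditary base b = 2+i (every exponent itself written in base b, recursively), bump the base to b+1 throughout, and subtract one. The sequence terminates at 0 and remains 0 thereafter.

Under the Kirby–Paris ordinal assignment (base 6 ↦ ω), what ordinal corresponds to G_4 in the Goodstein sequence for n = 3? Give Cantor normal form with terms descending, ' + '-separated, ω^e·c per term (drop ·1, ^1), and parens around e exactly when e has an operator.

1

(0) 3|_2 = 2 + 1 ↦ 3 + 1|_3 = 4 ⇒ 3
(1) 3|_3 = 3 ↦ 4|_4 = 4 ⇒ 3
(2) 3|_4 = 3 ↦ 3|_5 = 3 ⇒ 2
(3) 2|_5 = 2 ↦ 2|_6 = 2 ⇒ 1
(4) 1|_6 = 1 ↦ 1|_7 = 1 ⇒ 0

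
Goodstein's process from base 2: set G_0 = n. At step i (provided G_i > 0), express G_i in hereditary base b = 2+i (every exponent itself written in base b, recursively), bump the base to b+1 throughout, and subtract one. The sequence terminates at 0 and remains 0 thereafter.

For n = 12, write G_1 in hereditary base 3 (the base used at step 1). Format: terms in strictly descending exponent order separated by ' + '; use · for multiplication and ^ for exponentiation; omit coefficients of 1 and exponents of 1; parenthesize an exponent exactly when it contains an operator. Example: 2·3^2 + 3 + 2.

step 0: 12 = 2^(2 + 1) + 2^2; sub 3 for 2: 3^(3 + 1) + 3^3; = 108; G_1 = 108−1 = 107
step 1: 107 = 3^(3 + 1) + 2·3^2 + 2·3 + 2; sub 4 for 3: 4^(4 + 1) + 2·4^2 + 2·4 + 2; = 1066; G_2 = 1066−1 = 1065

3^(3 + 1) + 2·3^2 + 2·3 + 2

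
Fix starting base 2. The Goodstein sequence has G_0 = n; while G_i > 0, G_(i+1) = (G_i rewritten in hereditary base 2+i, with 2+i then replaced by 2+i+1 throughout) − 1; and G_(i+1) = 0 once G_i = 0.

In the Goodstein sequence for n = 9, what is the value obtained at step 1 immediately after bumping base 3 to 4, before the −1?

base 2: 9 = 2^(2 + 1) + 1; at 3: 3^(3 + 1) + 1 = 82; next = 81
base 3: 81 = 3^(3 + 1); at 4: 4^(4 + 1) = 1024; next = 1023

1024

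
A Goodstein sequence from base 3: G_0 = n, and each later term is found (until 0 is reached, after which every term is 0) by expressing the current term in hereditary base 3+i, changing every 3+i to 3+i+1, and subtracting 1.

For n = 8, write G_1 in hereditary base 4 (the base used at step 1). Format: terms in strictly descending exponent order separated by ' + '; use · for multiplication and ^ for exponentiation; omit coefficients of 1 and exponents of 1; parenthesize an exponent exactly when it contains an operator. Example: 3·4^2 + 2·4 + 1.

2·4 + 1

[0] 8 ≡ 2·3 + 2 (base 3). Lift 4: 10. −1: 9.
[1] 9 ≡ 2·4 + 1 (base 4). Lift 5: 11. −1: 10.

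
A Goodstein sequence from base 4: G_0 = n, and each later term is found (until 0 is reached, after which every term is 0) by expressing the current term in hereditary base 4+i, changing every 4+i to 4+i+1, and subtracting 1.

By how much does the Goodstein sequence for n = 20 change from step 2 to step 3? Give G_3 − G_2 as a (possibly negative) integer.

12

G_0=20  [base 4] 4^2 + 4  →[4↦5]→  5^2 + 5 = 30  −1 ⇒ G_1=29
G_1=29  [base 5] 5^2 + 4  →[5↦6]→  6^2 + 4 = 40  −1 ⇒ G_2=39
G_2=39  [base 6] 6^2 + 3  →[6↦7]→  7^2 + 3 = 52  −1 ⇒ G_3=51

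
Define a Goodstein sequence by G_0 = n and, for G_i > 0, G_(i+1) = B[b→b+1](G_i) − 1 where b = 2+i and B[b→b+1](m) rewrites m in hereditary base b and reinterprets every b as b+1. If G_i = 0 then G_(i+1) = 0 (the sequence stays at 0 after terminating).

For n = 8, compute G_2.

553

base 2: 8 = 2^(2 + 1); at 3: 3^(3 + 1) = 81; next = 80
base 3: 80 = 2·3^3 + 2·3^2 + 2·3 + 2; at 4: 2·4^4 + 2·4^2 + 2·4 + 2 = 554; next = 553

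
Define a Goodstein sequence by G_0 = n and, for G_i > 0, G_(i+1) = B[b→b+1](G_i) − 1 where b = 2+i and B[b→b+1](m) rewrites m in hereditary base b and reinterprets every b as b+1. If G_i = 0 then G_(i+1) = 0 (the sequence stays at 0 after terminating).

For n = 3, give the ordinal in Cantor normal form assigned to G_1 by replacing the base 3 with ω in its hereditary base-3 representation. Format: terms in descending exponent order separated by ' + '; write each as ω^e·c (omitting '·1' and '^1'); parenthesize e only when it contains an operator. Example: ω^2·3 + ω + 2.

(0) 3|_2 = 2 + 1 ↦ 3 + 1|_3 = 4 ⇒ 3
(1) 3|_3 = 3 ↦ 4|_4 = 4 ⇒ 3

ω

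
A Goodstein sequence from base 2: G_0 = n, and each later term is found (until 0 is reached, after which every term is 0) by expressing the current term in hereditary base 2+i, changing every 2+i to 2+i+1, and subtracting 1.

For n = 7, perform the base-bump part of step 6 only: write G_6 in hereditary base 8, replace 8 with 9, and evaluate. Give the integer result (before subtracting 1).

[0] 7 ≡ 2^2 + 2 + 1 (base 2). Lift 3: 31. −1: 30.
[1] 30 ≡ 3^3 + 3 (base 3). Lift 4: 260. −1: 259.
[2] 259 ≡ 4^4 + 3 (base 4). Lift 5: 3128. −1: 3127.
[3] 3127 ≡ 5^5 + 2 (base 5). Lift 6: 46658. −1: 46657.
[4] 46657 ≡ 6^6 + 1 (base 6). Lift 7: 823544. −1: 823543.
[5] 823543 ≡ 7^7 (base 7). Lift 8: 16777216. −1: 16777215.
[6] 16777215 ≡ 7·8^7 + 7·8^6 + 7·8^5 + 7·8^4 + 7·8^3 + 7·8^2 + 7·8 + 7 (base 8). Lift 9: 37665880. −1: 37665879.

37665880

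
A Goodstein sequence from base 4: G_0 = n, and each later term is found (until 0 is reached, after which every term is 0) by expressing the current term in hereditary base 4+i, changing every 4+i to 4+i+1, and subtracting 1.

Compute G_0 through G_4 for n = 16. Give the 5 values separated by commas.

base 4: 16 = 4^2; at 5: 5^2 = 25; next = 24
base 5: 24 = 4·5 + 4; at 6: 4·6 + 4 = 28; next = 27
base 6: 27 = 4·6 + 3; at 7: 4·7 + 3 = 31; next = 30
base 7: 30 = 4·7 + 2; at 8: 4·8 + 2 = 34; next = 33

16, 24, 27, 30, 33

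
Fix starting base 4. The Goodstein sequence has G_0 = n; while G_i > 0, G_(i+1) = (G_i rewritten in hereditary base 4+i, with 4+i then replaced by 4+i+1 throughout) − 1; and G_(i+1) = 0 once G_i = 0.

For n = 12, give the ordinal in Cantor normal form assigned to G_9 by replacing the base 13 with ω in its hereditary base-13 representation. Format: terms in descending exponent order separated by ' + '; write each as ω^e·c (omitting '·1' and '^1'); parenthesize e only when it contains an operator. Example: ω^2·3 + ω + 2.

ω + 6

base 4: 12 = 3·4; at 5: 3·5 = 15; next = 14
base 5: 14 = 2·5 + 4; at 6: 2·6 + 4 = 16; next = 15
base 6: 15 = 2·6 + 3; at 7: 2·7 + 3 = 17; next = 16
base 7: 16 = 2·7 + 2; at 8: 2·8 + 2 = 18; next = 17
base 8: 17 = 2·8 + 1; at 9: 2·9 + 1 = 19; next = 18
base 9: 18 = 2·9; at 10: 2·10 = 20; next = 19
base 10: 19 = 10 + 9; at 11: 11 + 9 = 20; next = 19
base 11: 19 = 11 + 8; at 12: 12 + 8 = 20; next = 19
base 12: 19 = 12 + 7; at 13: 13 + 7 = 20; next = 19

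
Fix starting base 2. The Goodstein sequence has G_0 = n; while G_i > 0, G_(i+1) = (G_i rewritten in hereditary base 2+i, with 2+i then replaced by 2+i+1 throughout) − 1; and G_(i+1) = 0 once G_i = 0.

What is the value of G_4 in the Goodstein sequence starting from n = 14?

326591

14 —HB2→ 2^(2 + 1) + 2^2 + 2 —bump→ 3^(3 + 1) + 3^3 + 3 = 111 —(−1)→ 110
110 —HB3→ 3^(3 + 1) + 3^3 + 2 —bump→ 4^(4 + 1) + 4^4 + 2 = 1282 —(−1)→ 1281
1281 —HB4→ 4^(4 + 1) + 4^4 + 1 —bump→ 5^(5 + 1) + 5^5 + 1 = 18751 —(−1)→ 18750
18750 —HB5→ 5^(5 + 1) + 5^5 —bump→ 6^(6 + 1) + 6^6 = 326592 —(−1)→ 326591
326591 —HB6→ 6^(6 + 1) + 5·6^5 + 5·6^4 + 5·6^3 + 5·6^2 + 5·6 + 5 —bump→ 7^(7 + 1) + 5·7^5 + 5·7^4 + 5·7^3 + 5·7^2 + 5·7 + 5 = 5862841 —(−1)→ 5862840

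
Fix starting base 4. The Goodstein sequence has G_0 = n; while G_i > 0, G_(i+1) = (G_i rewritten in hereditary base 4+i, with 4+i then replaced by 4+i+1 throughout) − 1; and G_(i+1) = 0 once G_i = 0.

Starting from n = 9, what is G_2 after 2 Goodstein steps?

11

[0] 9 ≡ 2·4 + 1 (base 4). Lift 5: 11. −1: 10.
[1] 10 ≡ 2·5 (base 5). Lift 6: 12. −1: 11.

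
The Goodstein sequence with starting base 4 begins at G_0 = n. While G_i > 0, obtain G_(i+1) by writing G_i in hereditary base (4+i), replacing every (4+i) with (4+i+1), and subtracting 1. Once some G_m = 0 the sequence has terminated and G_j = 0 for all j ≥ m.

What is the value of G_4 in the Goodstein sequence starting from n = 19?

63

19 —HB4→ 4^2 + 3 —bump→ 5^2 + 3 = 28 —(−1)→ 27
27 —HB5→ 5^2 + 2 —bump→ 6^2 + 2 = 38 —(−1)→ 37
37 —HB6→ 6^2 + 1 —bump→ 7^2 + 1 = 50 —(−1)→ 49
49 —HB7→ 7^2 —bump→ 8^2 = 64 —(−1)→ 63
63 —HB8→ 7·8 + 7 —bump→ 7·9 + 7 = 70 —(−1)→ 69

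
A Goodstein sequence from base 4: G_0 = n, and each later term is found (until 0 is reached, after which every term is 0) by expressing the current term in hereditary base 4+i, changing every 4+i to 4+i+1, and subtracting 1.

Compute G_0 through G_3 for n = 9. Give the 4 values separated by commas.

9, 10, 11, 11

base 4: 9 = 2·4 + 1; at 5: 2·5 + 1 = 11; next = 10
base 5: 10 = 2·5; at 6: 2·6 = 12; next = 11
base 6: 11 = 6 + 5; at 7: 7 + 5 = 12; next = 11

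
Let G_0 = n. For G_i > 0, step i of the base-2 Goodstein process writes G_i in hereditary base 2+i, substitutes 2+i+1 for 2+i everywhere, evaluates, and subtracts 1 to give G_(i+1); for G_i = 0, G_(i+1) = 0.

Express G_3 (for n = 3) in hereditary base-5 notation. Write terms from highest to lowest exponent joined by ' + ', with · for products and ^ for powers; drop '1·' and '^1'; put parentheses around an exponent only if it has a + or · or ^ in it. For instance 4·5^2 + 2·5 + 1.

i=0: 3 = 2 + 1 (b=2); 2→3: 3 + 1 = 4; 4−1 = 3
i=1: 3 = 3 (b=3); 3→4: 4 = 4; 4−1 = 3
i=2: 3 = 3 (b=4); 4→5: 3 = 3; 3−1 = 2
i=3: 2 = 2 (b=5); 5→6: 2 = 2; 2−1 = 1

2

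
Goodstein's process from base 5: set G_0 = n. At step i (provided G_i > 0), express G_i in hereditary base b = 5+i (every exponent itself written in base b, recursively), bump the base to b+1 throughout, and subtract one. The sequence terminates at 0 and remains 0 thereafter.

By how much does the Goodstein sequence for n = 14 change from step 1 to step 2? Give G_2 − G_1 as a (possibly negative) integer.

1

14 —HB5→ 2·5 + 4 —bump→ 2·6 + 4 = 16 —(−1)→ 15
15 —HB6→ 2·6 + 3 —bump→ 2·7 + 3 = 17 —(−1)→ 16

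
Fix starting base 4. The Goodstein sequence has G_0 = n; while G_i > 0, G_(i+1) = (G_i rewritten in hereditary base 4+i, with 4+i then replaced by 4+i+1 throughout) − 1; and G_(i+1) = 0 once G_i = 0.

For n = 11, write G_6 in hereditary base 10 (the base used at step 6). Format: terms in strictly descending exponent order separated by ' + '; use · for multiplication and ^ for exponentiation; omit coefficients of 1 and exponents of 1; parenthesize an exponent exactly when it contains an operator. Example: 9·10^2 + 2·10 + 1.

i=0: 11 = 2·4 + 3 (b=4); 4→5: 2·5 + 3 = 13; 13−1 = 12
i=1: 12 = 2·5 + 2 (b=5); 5→6: 2·6 + 2 = 14; 14−1 = 13
i=2: 13 = 2·6 + 1 (b=6); 6→7: 2·7 + 1 = 15; 15−1 = 14
i=3: 14 = 2·7 (b=7); 7→8: 2·8 = 16; 16−1 = 15
i=4: 15 = 8 + 7 (b=8); 8→9: 9 + 7 = 16; 16−1 = 15
i=5: 15 = 9 + 6 (b=9); 9→10: 10 + 6 = 16; 16−1 = 15
i=6: 15 = 10 + 5 (b=10); 10→11: 11 + 5 = 16; 16−1 = 15

10 + 5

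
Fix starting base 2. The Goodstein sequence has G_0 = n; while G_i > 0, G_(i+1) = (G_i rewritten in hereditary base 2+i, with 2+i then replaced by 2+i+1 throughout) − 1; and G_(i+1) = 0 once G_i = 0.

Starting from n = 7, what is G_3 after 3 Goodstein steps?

G_0 = 7. HB_2(7) = 2^2 + 2 + 1. Bump = 31. G_1 = 30.
G_1 = 30. HB_3(30) = 3^3 + 3. Bump = 260. G_2 = 259.
G_2 = 259. HB_4(259) = 4^4 + 3. Bump = 3128. G_3 = 3127.
G_3 = 3127. HB_5(3127) = 5^5 + 2. Bump = 46658. G_4 = 46657.

3127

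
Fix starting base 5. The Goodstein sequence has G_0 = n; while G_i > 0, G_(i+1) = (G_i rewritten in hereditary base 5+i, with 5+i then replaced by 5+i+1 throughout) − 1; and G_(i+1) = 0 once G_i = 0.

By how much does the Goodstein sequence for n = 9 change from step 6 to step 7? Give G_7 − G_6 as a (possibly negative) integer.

-1

G_0 = 9. HB_5(9) = 5 + 4. Bump = 10. G_1 = 9.
G_1 = 9. HB_6(9) = 6 + 3. Bump = 10. G_2 = 9.
G_2 = 9. HB_7(9) = 7 + 2. Bump = 10. G_3 = 9.
G_3 = 9. HB_8(9) = 8 + 1. Bump = 10. G_4 = 9.
G_4 = 9. HB_9(9) = 9. Bump = 10. G_5 = 9.
G_5 = 9. HB_10(9) = 9. Bump = 9. G_6 = 8.
G_6 = 8. HB_11(8) = 8. Bump = 8. G_7 = 7.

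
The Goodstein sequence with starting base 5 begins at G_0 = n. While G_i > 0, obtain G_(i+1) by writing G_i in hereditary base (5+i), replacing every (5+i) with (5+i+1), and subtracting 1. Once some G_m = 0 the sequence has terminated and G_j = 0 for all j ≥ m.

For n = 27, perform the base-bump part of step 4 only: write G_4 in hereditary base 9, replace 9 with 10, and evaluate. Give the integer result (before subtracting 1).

G_0=27  [base 5] 5^2 + 2  →[5↦6]→  6^2 + 2 = 38  −1 ⇒ G_1=37
G_1=37  [base 6] 6^2 + 1  →[6↦7]→  7^2 + 1 = 50  −1 ⇒ G_2=49
G_2=49  [base 7] 7^2  →[7↦8]→  8^2 = 64  −1 ⇒ G_3=63
G_3=63  [base 8] 7·8 + 7  →[8↦9]→  7·9 + 7 = 70  −1 ⇒ G_4=69

76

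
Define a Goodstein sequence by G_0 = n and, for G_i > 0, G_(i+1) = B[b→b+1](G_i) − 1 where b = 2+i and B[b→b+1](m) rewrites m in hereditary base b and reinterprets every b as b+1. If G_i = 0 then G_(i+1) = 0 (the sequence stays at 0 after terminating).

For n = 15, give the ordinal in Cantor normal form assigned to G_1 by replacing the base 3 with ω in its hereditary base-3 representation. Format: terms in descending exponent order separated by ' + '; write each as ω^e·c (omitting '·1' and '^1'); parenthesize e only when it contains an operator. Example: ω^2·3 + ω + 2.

i=0: 15 = 2^(2 + 1) + 2^2 + 2 + 1 (b=2); 2→3: 3^(3 + 1) + 3^3 + 3 + 1 = 112; 112−1 = 111
i=1: 111 = 3^(3 + 1) + 3^3 + 3 (b=3); 3→4: 4^(4 + 1) + 4^4 + 4 = 1284; 1284−1 = 1283

ω^(ω + 1) + ω^ω + ω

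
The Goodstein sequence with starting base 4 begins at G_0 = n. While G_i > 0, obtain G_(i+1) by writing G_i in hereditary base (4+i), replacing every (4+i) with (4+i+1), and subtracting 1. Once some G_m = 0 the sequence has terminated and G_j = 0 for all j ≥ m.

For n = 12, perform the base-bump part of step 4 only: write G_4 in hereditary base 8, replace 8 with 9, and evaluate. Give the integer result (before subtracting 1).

19

G_0=12  [base 4] 3·4  →[4↦5]→  3·5 = 15  −1 ⇒ G_1=14
G_1=14  [base 5] 2·5 + 4  →[5↦6]→  2·6 + 4 = 16  −1 ⇒ G_2=15
G_2=15  [base 6] 2·6 + 3  →[6↦7]→  2·7 + 3 = 17  −1 ⇒ G_3=16
G_3=16  [base 7] 2·7 + 2  →[7↦8]→  2·8 + 2 = 18  −1 ⇒ G_4=17
G_4=17  [base 8] 2·8 + 1  →[8↦9]→  2·9 + 1 = 19  −1 ⇒ G_5=18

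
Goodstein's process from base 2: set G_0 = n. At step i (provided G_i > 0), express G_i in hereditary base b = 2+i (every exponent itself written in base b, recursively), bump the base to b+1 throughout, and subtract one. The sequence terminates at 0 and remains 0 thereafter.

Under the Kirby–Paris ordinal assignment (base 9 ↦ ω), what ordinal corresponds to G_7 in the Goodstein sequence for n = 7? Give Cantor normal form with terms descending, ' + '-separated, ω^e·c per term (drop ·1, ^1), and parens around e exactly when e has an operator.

ω^7·7 + ω^6·7 + ω^5·7 + ω^4·7 + ω^3·7 + ω^2·7 + ω·7 + 6

[0] 7 ≡ 2^2 + 2 + 1 (base 2). Lift 3: 31. −1: 30.
[1] 30 ≡ 3^3 + 3 (base 3). Lift 4: 260. −1: 259.
[2] 259 ≡ 4^4 + 3 (base 4). Lift 5: 3128. −1: 3127.
[3] 3127 ≡ 5^5 + 2 (base 5). Lift 6: 46658. −1: 46657.
[4] 46657 ≡ 6^6 + 1 (base 6). Lift 7: 823544. −1: 823543.
[5] 823543 ≡ 7^7 (base 7). Lift 8: 16777216. −1: 16777215.
[6] 16777215 ≡ 7·8^7 + 7·8^6 + 7·8^5 + 7·8^4 + 7·8^3 + 7·8^2 + 7·8 + 7 (base 8). Lift 9: 37665880. −1: 37665879.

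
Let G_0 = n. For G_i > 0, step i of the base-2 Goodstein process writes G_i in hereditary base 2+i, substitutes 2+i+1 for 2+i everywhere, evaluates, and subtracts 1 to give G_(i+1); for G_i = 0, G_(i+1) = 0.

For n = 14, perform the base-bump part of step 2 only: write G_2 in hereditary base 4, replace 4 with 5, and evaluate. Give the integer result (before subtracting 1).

i=0: 14 = 2^(2 + 1) + 2^2 + 2 (b=2); 2→3: 3^(3 + 1) + 3^3 + 3 = 111; 111−1 = 110
i=1: 110 = 3^(3 + 1) + 3^3 + 2 (b=3); 3→4: 4^(4 + 1) + 4^4 + 2 = 1282; 1282−1 = 1281
i=2: 1281 = 4^(4 + 1) + 4^4 + 1 (b=4); 4→5: 5^(5 + 1) + 5^5 + 1 = 18751; 18751−1 = 18750

18751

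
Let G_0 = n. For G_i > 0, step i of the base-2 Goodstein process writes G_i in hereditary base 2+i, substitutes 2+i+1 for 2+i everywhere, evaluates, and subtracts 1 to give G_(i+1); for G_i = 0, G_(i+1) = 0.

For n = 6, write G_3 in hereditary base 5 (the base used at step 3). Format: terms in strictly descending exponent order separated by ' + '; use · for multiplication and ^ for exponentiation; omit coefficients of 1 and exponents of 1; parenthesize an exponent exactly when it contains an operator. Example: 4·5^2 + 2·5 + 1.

5^5

[0] 6 ≡ 2^2 + 2 (base 2). Lift 3: 30. −1: 29.
[1] 29 ≡ 3^3 + 2 (base 3). Lift 4: 258. −1: 257.
[2] 257 ≡ 4^4 + 1 (base 4). Lift 5: 3126. −1: 3125.
[3] 3125 ≡ 5^5 (base 5). Lift 6: 46656. −1: 46655.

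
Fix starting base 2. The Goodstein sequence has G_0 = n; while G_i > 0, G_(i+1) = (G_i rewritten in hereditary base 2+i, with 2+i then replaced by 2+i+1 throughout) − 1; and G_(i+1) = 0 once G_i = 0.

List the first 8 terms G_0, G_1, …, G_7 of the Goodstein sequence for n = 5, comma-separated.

step 0: 5 = 2^2 + 1; sub 3 for 2: 3^3 + 1; = 28; G_1 = 28−1 = 27
step 1: 27 = 3^3; sub 4 for 3: 4^4; = 256; G_2 = 256−1 = 255
step 2: 255 = 3·4^3 + 3·4^2 + 3·4 + 3; sub 5 for 4: 3·5^3 + 3·5^2 + 3·5 + 3; = 468; G_3 = 468−1 = 467
step 3: 467 = 3·5^3 + 3·5^2 + 3·5 + 2; sub 6 for 5: 3·6^3 + 3·6^2 + 3·6 + 2; = 776; G_4 = 776−1 = 775
step 4: 775 = 3·6^3 + 3·6^2 + 3·6 + 1; sub 7 for 6: 3·7^3 + 3·7^2 + 3·7 + 1; = 1198; G_5 = 1198−1 = 1197
step 5: 1197 = 3·7^3 + 3·7^2 + 3·7; sub 8 for 7: 3·8^3 + 3·8^2 + 3·8; = 1752; G_6 = 1752−1 = 1751
step 6: 1751 = 3·8^3 + 3·8^2 + 2·8 + 7; sub 9 for 8: 3·9^3 + 3·9^2 + 2·9 + 7; = 2455; G_7 = 2455−1 = 2454

5, 27, 255, 467, 775, 1197, 1751, 2454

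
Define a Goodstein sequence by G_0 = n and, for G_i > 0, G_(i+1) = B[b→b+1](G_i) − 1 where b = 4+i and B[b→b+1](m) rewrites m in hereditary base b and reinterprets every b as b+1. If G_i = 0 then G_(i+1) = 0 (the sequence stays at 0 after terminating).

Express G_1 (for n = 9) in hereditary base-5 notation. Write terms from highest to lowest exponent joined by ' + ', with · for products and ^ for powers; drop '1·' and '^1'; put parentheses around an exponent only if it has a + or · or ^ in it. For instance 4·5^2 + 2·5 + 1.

2·5

i=0: 9 = 2·4 + 1 (b=4); 4→5: 2·5 + 1 = 11; 11−1 = 10
i=1: 10 = 2·5 (b=5); 5→6: 2·6 = 12; 12−1 = 11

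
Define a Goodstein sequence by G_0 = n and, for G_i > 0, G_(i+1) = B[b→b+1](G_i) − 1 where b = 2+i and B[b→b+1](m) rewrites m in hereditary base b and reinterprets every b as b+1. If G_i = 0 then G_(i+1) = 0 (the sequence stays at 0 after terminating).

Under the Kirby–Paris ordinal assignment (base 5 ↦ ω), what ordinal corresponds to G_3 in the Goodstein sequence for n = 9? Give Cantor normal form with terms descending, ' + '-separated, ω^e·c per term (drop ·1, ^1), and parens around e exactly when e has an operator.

i=0: 9 = 2^(2 + 1) + 1 (b=2); 2→3: 3^(3 + 1) + 1 = 82; 82−1 = 81
i=1: 81 = 3^(3 + 1) (b=3); 3→4: 4^(4 + 1) = 1024; 1024−1 = 1023
i=2: 1023 = 3·4^4 + 3·4^3 + 3·4^2 + 3·4 + 3 (b=4); 4→5: 3·5^5 + 3·5^3 + 3·5^2 + 3·5 + 3 = 9843; 9843−1 = 9842
i=3: 9842 = 3·5^5 + 3·5^3 + 3·5^2 + 3·5 + 2 (b=5); 5→6: 3·6^6 + 3·6^3 + 3·6^2 + 3·6 + 2 = 140744; 140744−1 = 140743

ω^ω·3 + ω^3·3 + ω^2·3 + ω·3 + 2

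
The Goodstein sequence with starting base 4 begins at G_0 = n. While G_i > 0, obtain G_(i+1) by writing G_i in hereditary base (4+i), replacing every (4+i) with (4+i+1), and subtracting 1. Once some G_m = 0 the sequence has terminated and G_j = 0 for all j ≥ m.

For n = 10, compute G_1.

11

i=0: 10 = 2·4 + 2 (b=4); 4→5: 2·5 + 2 = 12; 12−1 = 11
i=1: 11 = 2·5 + 1 (b=5); 5→6: 2·6 + 1 = 13; 13−1 = 12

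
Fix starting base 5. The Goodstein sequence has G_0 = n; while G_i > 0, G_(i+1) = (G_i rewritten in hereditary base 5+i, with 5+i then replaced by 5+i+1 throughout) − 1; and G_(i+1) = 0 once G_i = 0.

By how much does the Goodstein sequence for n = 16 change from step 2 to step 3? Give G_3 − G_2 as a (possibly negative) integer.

16 —HB5→ 3·5 + 1 —bump→ 3·6 + 1 = 19 —(−1)→ 18
18 —HB6→ 3·6 —bump→ 3·7 = 21 —(−1)→ 20
20 —HB7→ 2·7 + 6 —bump→ 2·8 + 6 = 22 —(−1)→ 21

1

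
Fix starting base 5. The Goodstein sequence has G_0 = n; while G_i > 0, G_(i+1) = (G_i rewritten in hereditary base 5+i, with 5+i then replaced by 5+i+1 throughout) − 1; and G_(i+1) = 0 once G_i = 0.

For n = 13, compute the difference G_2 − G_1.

1

base 5: 13 = 2·5 + 3; at 6: 2·6 + 3 = 15; next = 14
base 6: 14 = 2·6 + 2; at 7: 2·7 + 2 = 16; next = 15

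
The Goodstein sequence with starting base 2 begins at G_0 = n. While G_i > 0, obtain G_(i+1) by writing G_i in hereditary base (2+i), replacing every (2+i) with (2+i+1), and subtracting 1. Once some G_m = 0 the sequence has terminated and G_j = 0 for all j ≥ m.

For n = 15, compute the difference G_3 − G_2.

17469

15 —HB2→ 2^(2 + 1) + 2^2 + 2 + 1 —bump→ 3^(3 + 1) + 3^3 + 3 + 1 = 112 —(−1)→ 111
111 —HB3→ 3^(3 + 1) + 3^3 + 3 —bump→ 4^(4 + 1) + 4^4 + 4 = 1284 —(−1)→ 1283
1283 —HB4→ 4^(4 + 1) + 4^4 + 3 —bump→ 5^(5 + 1) + 5^5 + 3 = 18753 —(−1)→ 18752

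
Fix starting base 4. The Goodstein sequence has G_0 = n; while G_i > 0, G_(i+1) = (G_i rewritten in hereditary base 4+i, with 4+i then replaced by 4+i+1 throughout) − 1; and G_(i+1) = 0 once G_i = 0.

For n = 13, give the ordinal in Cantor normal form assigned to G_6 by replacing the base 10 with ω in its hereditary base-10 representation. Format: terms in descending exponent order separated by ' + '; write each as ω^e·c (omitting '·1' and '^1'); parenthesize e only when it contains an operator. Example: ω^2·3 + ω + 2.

ω·2 + 1

i=0: 13 = 3·4 + 1 (b=4); 4→5: 3·5 + 1 = 16; 16−1 = 15
i=1: 15 = 3·5 (b=5); 5→6: 3·6 = 18; 18−1 = 17
i=2: 17 = 2·6 + 5 (b=6); 6→7: 2·7 + 5 = 19; 19−1 = 18
i=3: 18 = 2·7 + 4 (b=7); 7→8: 2·8 + 4 = 20; 20−1 = 19
i=4: 19 = 2·8 + 3 (b=8); 8→9: 2·9 + 3 = 21; 21−1 = 20
i=5: 20 = 2·9 + 2 (b=9); 9→10: 2·10 + 2 = 22; 22−1 = 21
i=6: 21 = 2·10 + 1 (b=10); 10→11: 2·11 + 1 = 23; 23−1 = 22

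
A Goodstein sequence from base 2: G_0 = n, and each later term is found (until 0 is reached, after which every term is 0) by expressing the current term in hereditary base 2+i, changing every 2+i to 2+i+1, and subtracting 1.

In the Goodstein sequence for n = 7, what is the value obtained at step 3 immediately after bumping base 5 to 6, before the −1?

46658

7 —HB2→ 2^2 + 2 + 1 —bump→ 3^3 + 3 + 1 = 31 —(−1)→ 30
30 —HB3→ 3^3 + 3 —bump→ 4^4 + 4 = 260 —(−1)→ 259
259 —HB4→ 4^4 + 3 —bump→ 5^5 + 3 = 3128 —(−1)→ 3127
3127 —HB5→ 5^5 + 2 —bump→ 6^6 + 2 = 46658 —(−1)→ 46657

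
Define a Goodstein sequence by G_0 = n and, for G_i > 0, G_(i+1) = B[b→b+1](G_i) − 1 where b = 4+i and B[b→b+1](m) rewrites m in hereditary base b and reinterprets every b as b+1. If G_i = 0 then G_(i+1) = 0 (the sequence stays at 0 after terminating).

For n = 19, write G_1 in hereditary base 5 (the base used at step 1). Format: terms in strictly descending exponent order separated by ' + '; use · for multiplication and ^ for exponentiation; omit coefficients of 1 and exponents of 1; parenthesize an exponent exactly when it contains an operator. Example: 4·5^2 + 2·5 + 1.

i=0: 19 = 4^2 + 3 (b=4); 4→5: 5^2 + 3 = 28; 28−1 = 27
i=1: 27 = 5^2 + 2 (b=5); 5→6: 6^2 + 2 = 38; 38−1 = 37

5^2 + 2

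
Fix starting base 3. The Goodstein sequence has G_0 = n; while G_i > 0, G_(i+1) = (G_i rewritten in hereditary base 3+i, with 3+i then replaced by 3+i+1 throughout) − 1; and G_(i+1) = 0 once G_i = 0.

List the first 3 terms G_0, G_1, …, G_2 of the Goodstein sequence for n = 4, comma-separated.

(0) 4|_3 = 3 + 1 ↦ 4 + 1|_4 = 5 ⇒ 4
(1) 4|_4 = 4 ↦ 5|_5 = 5 ⇒ 4

4, 4, 4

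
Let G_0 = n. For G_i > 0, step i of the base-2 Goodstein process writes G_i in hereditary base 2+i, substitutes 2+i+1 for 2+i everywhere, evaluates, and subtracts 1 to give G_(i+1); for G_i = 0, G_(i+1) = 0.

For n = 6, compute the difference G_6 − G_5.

89204

6 —HB2→ 2^2 + 2 —bump→ 3^3 + 3 = 30 —(−1)→ 29
29 —HB3→ 3^3 + 2 —bump→ 4^4 + 2 = 258 —(−1)→ 257
257 —HB4→ 4^4 + 1 —bump→ 5^5 + 1 = 3126 —(−1)→ 3125
3125 —HB5→ 5^5 —bump→ 6^6 = 46656 —(−1)→ 46655
46655 —HB6→ 5·6^5 + 5·6^4 + 5·6^3 + 5·6^2 + 5·6 + 5 —bump→ 5·7^5 + 5·7^4 + 5·7^3 + 5·7^2 + 5·7 + 5 = 98040 —(−1)→ 98039
98039 —HB7→ 5·7^5 + 5·7^4 + 5·7^3 + 5·7^2 + 5·7 + 4 —bump→ 5·8^5 + 5·8^4 + 5·8^3 + 5·8^2 + 5·8 + 4 = 187244 —(−1)→ 187243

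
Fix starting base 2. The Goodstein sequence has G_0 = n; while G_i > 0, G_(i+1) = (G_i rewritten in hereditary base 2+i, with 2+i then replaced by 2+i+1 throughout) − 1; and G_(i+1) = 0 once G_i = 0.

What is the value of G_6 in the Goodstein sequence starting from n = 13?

134219479

G_0=13  [base 2] 2^(2 + 1) + 2^2 + 1  →[2↦3]→  3^(3 + 1) + 3^3 + 1 = 109  −1 ⇒ G_1=108
G_1=108  [base 3] 3^(3 + 1) + 3^3  →[3↦4]→  4^(4 + 1) + 4^4 = 1280  −1 ⇒ G_2=1279
G_2=1279  [base 4] 4^(4 + 1) + 3·4^3 + 3·4^2 + 3·4 + 3  →[4↦5]→  5^(5 + 1) + 3·5^3 + 3·5^2 + 3·5 + 3 = 16093  −1 ⇒ G_3=16092
G_3=16092  [base 5] 5^(5 + 1) + 3·5^3 + 3·5^2 + 3·5 + 2  →[5↦6]→  6^(6 + 1) + 3·6^3 + 3·6^2 + 3·6 + 2 = 280712  −1 ⇒ G_4=280711
G_4=280711  [base 6] 6^(6 + 1) + 3·6^3 + 3·6^2 + 3·6 + 1  →[6↦7]→  7^(7 + 1) + 3·7^3 + 3·7^2 + 3·7 + 1 = 5765999  −1 ⇒ G_5=5765998
G_5=5765998  [base 7] 7^(7 + 1) + 3·7^3 + 3·7^2 + 3·7  →[7↦8]→  8^(8 + 1) + 3·8^3 + 3·8^2 + 3·8 = 134219480  −1 ⇒ G_6=134219479
G_6=134219479  [base 8] 8^(8 + 1) + 3·8^3 + 3·8^2 + 2·8 + 7  →[8↦9]→  9^(9 + 1) + 3·9^3 + 3·9^2 + 2·9 + 7 = 3486786856  −1 ⇒ G_7=3486786855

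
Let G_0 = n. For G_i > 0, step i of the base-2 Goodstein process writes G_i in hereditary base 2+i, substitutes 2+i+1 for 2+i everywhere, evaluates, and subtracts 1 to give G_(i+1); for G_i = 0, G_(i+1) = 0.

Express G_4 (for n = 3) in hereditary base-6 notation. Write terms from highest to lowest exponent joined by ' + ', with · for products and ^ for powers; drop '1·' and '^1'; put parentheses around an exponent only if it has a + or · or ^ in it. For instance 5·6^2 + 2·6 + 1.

1

[0] 3 ≡ 2 + 1 (base 2). Lift 3: 4. −1: 3.
[1] 3 ≡ 3 (base 3). Lift 4: 4. −1: 3.
[2] 3 ≡ 3 (base 4). Lift 5: 3. −1: 2.
[3] 2 ≡ 2 (base 5). Lift 6: 2. −1: 1.
[4] 1 ≡ 1 (base 6). Lift 7: 1. −1: 0.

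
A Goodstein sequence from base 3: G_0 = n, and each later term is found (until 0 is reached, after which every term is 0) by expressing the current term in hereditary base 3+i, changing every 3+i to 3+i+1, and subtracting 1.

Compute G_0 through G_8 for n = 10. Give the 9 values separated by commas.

step 0: 10 = 3^2 + 1; sub 4 for 3: 4^2 + 1; = 17; G_1 = 17−1 = 16
step 1: 16 = 4^2; sub 5 for 4: 5^2; = 25; G_2 = 25−1 = 24
step 2: 24 = 4·5 + 4; sub 6 for 5: 4·6 + 4; = 28; G_3 = 28−1 = 27
step 3: 27 = 4·6 + 3; sub 7 for 6: 4·7 + 3; = 31; G_4 = 31−1 = 30
step 4: 30 = 4·7 + 2; sub 8 for 7: 4·8 + 2; = 34; G_5 = 34−1 = 33
step 5: 33 = 4·8 + 1; sub 9 for 8: 4·9 + 1; = 37; G_6 = 37−1 = 36
step 6: 36 = 4·9; sub 10 for 9: 4·10; = 40; G_7 = 40−1 = 39
step 7: 39 = 3·10 + 9; sub 11 for 10: 3·11 + 9; = 42; G_8 = 42−1 = 41

10, 16, 24, 27, 30, 33, 36, 39, 41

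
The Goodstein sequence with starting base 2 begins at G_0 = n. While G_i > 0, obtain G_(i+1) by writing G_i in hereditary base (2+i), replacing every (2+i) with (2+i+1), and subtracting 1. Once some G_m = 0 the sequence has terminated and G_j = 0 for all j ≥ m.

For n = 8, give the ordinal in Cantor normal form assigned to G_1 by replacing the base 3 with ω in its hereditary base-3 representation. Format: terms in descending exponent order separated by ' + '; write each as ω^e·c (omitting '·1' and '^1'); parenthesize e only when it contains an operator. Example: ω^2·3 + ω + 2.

G_0 = 8. HB_2(8) = 2^(2 + 1). Bump = 81. G_1 = 80.
G_1 = 80. HB_3(80) = 2·3^3 + 2·3^2 + 2·3 + 2. Bump = 554. G_2 = 553.

ω^ω·2 + ω^2·2 + ω·2 + 2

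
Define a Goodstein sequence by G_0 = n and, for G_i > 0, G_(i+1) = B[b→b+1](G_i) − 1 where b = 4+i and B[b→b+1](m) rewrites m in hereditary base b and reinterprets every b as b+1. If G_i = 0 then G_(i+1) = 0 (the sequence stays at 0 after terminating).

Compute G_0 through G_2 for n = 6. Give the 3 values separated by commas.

step 0: 6 = 4 + 2; sub 5 for 4: 5 + 2; = 7; G_1 = 7−1 = 6
step 1: 6 = 5 + 1; sub 6 for 5: 6 + 1; = 7; G_2 = 7−1 = 6

6, 6, 6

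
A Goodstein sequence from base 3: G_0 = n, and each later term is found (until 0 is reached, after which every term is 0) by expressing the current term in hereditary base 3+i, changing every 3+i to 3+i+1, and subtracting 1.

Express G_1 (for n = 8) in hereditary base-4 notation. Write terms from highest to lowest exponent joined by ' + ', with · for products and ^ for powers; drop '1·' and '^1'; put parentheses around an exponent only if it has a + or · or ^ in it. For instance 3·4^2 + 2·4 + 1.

[0] 8 ≡ 2·3 + 2 (base 3). Lift 4: 10. −1: 9.
[1] 9 ≡ 2·4 + 1 (base 4). Lift 5: 11. −1: 10.

2·4 + 1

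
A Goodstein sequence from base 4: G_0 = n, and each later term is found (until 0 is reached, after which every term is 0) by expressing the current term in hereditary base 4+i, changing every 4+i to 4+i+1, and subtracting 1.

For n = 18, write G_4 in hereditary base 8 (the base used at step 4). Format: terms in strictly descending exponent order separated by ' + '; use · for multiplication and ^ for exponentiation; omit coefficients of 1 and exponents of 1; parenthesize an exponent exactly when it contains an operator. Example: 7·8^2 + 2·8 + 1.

G_0=18  [base 4] 4^2 + 2  →[4↦5]→  5^2 + 2 = 27  −1 ⇒ G_1=26
G_1=26  [base 5] 5^2 + 1  →[5↦6]→  6^2 + 1 = 37  −1 ⇒ G_2=36
G_2=36  [base 6] 6^2  →[6↦7]→  7^2 = 49  −1 ⇒ G_3=48
G_3=48  [base 7] 6·7 + 6  →[7↦8]→  6·8 + 6 = 54  −1 ⇒ G_4=53
G_4=53  [base 8] 6·8 + 5  →[8↦9]→  6·9 + 5 = 59  −1 ⇒ G_5=58

6·8 + 5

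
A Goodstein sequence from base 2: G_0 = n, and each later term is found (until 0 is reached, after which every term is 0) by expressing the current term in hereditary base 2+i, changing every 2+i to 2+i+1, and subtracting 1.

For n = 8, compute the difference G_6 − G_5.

8 —HB2→ 2^(2 + 1) —bump→ 3^(3 + 1) = 81 —(−1)→ 80
80 —HB3→ 2·3^3 + 2·3^2 + 2·3 + 2 —bump→ 2·4^4 + 2·4^2 + 2·4 + 2 = 554 —(−1)→ 553
553 —HB4→ 2·4^4 + 2·4^2 + 2·4 + 1 —bump→ 2·5^5 + 2·5^2 + 2·5 + 1 = 6311 —(−1)→ 6310
6310 —HB5→ 2·5^5 + 2·5^2 + 2·5 —bump→ 2·6^6 + 2·6^2 + 2·6 = 93396 —(−1)→ 93395
93395 —HB6→ 2·6^6 + 2·6^2 + 6 + 5 —bump→ 2·7^7 + 2·7^2 + 7 + 5 = 1647196 —(−1)→ 1647195
1647195 —HB7→ 2·7^7 + 2·7^2 + 7 + 4 —bump→ 2·8^8 + 2·8^2 + 8 + 4 = 33554572 —(−1)→ 33554571

31907376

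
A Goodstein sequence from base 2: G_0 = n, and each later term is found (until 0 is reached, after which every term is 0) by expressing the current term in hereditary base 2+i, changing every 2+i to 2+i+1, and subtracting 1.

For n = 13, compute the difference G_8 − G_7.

[0] 13 ≡ 2^(2 + 1) + 2^2 + 1 (base 2). Lift 3: 109. −1: 108.
[1] 108 ≡ 3^(3 + 1) + 3^3 (base 3). Lift 4: 1280. −1: 1279.
[2] 1279 ≡ 4^(4 + 1) + 3·4^3 + 3·4^2 + 3·4 + 3 (base 4). Lift 5: 16093. −1: 16092.
[3] 16092 ≡ 5^(5 + 1) + 3·5^3 + 3·5^2 + 3·5 + 2 (base 5). Lift 6: 280712. −1: 280711.
[4] 280711 ≡ 6^(6 + 1) + 3·6^3 + 3·6^2 + 3·6 + 1 (base 6). Lift 7: 5765999. −1: 5765998.
[5] 5765998 ≡ 7^(7 + 1) + 3·7^3 + 3·7^2 + 3·7 (base 7). Lift 8: 134219480. −1: 134219479.
[6] 134219479 ≡ 8^(8 + 1) + 3·8^3 + 3·8^2 + 2·8 + 7 (base 8). Lift 9: 3486786856. −1: 3486786855.
[7] 3486786855 ≡ 9^(9 + 1) + 3·9^3 + 3·9^2 + 2·9 + 6 (base 9). Lift 10: 100000003326. −1: 100000003325.

96513216470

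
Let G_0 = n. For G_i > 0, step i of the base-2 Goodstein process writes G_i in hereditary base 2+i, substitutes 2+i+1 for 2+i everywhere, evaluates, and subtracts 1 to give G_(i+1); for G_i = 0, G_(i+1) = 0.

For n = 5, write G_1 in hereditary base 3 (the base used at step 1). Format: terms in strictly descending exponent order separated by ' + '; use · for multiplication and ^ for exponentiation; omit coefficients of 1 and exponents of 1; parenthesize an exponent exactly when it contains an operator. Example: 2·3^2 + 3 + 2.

3^3

G_0 = 5. HB_2(5) = 2^2 + 1. Bump = 28. G_1 = 27.
G_1 = 27. HB_3(27) = 3^3. Bump = 256. G_2 = 255.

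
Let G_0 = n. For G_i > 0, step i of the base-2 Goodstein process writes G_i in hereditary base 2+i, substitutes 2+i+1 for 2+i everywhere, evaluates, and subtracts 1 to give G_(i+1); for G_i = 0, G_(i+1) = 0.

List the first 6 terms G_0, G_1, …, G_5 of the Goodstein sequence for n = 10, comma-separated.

10 —HB2→ 2^(2 + 1) + 2 —bump→ 3^(3 + 1) + 3 = 84 —(−1)→ 83
83 —HB3→ 3^(3 + 1) + 2 —bump→ 4^(4 + 1) + 2 = 1026 —(−1)→ 1025
1025 —HB4→ 4^(4 + 1) + 1 —bump→ 5^(5 + 1) + 1 = 15626 —(−1)→ 15625
15625 —HB5→ 5^(5 + 1) —bump→ 6^(6 + 1) = 279936 —(−1)→ 279935
279935 —HB6→ 5·6^6 + 5·6^5 + 5·6^4 + 5·6^3 + 5·6^2 + 5·6 + 5 —bump→ 5·7^7 + 5·7^5 + 5·7^4 + 5·7^3 + 5·7^2 + 5·7 + 5 = 4215755 —(−1)→ 4215754

10, 83, 1025, 15625, 279935, 4215754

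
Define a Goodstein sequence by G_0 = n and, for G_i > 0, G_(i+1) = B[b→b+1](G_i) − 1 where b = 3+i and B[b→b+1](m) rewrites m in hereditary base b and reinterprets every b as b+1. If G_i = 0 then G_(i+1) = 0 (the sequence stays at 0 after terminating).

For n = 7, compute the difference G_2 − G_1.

1

G_0=7  [base 3] 2·3 + 1  →[3↦4]→  2·4 + 1 = 9  −1 ⇒ G_1=8
G_1=8  [base 4] 2·4  →[4↦5]→  2·5 = 10  −1 ⇒ G_2=9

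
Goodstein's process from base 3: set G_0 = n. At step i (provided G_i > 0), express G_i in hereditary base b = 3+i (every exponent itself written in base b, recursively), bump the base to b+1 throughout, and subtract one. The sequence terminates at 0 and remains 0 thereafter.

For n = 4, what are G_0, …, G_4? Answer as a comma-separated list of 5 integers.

base 3: 4 = 3 + 1; at 4: 4 + 1 = 5; next = 4
base 4: 4 = 4; at 5: 5 = 5; next = 4
base 5: 4 = 4; at 6: 4 = 4; next = 3
base 6: 3 = 3; at 7: 3 = 3; next = 2

4, 4, 4, 3, 2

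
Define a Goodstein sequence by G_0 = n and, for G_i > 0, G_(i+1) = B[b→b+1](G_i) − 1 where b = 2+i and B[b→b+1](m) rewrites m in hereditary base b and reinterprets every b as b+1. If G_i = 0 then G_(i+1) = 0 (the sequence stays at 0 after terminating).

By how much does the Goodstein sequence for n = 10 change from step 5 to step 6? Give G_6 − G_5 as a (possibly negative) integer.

79857569

G_0 = 10. HB_2(10) = 2^(2 + 1) + 2. Bump = 84. G_1 = 83.
G_1 = 83. HB_3(83) = 3^(3 + 1) + 2. Bump = 1026. G_2 = 1025.
G_2 = 1025. HB_4(1025) = 4^(4 + 1) + 1. Bump = 15626. G_3 = 15625.
G_3 = 15625. HB_5(15625) = 5^(5 + 1). Bump = 279936. G_4 = 279935.
G_4 = 279935. HB_6(279935) = 5·6^6 + 5·6^5 + 5·6^4 + 5·6^3 + 5·6^2 + 5·6 + 5. Bump = 4215755. G_5 = 4215754.
G_5 = 4215754. HB_7(4215754) = 5·7^7 + 5·7^5 + 5·7^4 + 5·7^3 + 5·7^2 + 5·7 + 4. Bump = 84073324. G_6 = 84073323.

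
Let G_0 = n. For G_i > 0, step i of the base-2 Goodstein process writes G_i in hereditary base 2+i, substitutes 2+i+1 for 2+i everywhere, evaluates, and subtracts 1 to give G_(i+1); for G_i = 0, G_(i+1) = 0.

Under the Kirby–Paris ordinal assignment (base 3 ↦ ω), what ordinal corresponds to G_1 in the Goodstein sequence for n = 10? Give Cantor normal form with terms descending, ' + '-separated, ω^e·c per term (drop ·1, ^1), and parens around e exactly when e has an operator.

10 —HB2→ 2^(2 + 1) + 2 —bump→ 3^(3 + 1) + 3 = 84 —(−1)→ 83
83 —HB3→ 3^(3 + 1) + 2 —bump→ 4^(4 + 1) + 2 = 1026 —(−1)→ 1025

ω^(ω + 1) + 2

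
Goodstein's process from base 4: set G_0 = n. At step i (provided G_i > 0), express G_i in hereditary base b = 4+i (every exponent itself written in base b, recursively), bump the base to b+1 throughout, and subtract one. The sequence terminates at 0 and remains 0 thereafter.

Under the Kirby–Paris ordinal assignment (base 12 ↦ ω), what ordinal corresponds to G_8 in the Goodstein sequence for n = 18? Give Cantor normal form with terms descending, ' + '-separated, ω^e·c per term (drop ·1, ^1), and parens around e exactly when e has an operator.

ω·6 + 1

[0] 18 ≡ 4^2 + 2 (base 4). Lift 5: 27. −1: 26.
[1] 26 ≡ 5^2 + 1 (base 5). Lift 6: 37. −1: 36.
[2] 36 ≡ 6^2 (base 6). Lift 7: 49. −1: 48.
[3] 48 ≡ 6·7 + 6 (base 7). Lift 8: 54. −1: 53.
[4] 53 ≡ 6·8 + 5 (base 8). Lift 9: 59. −1: 58.
[5] 58 ≡ 6·9 + 4 (base 9). Lift 10: 64. −1: 63.
[6] 63 ≡ 6·10 + 3 (base 10). Lift 11: 69. −1: 68.
[7] 68 ≡ 6·11 + 2 (base 11). Lift 12: 74. −1: 73.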